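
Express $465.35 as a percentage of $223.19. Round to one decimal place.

$465.35 ÷ $223.19 ≈ 208.5%.

208.5%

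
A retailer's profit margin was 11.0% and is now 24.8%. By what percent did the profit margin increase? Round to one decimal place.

125.5%

The change is 24.8 − 11.0 = 13.8 percentage points.
Relative to the original 11.0%, that is 13.8 ÷ 11.0 ≈ 125.5%.
So the profit margin rose by 125.5%.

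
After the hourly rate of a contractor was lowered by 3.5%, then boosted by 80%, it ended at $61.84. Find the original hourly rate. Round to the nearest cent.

Undoing the 80% increase: $61.84 ÷ 1.8 ≈ $34.355556.
Undoing the 3.5% decrease: $34.355556 ÷ 0.965 ≈ $35.60.

$35.60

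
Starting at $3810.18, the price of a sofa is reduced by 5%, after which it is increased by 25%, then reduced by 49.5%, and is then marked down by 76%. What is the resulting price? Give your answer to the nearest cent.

After the 5% decrease: $3810.18 × 0.95 = $3619.671.
After the 25% increase: $3619.671 × 1.25 = $4524.58875.
Apply the 49.5% decrease: $4524.58875 × 0.505 = $2284.91731875.
Apply the 76% decrease: $2284.91731875 × 0.24 = $548.3801565 ≈ $548.38.

$548.38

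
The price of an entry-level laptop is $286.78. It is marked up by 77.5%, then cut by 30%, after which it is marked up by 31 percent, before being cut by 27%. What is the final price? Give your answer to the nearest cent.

77.5% increase: $286.78 × 1.775 = $509.0345.
Apply the 30% decrease: $509.0345 × 0.7 = $356.32415.
After the 31% increase: $356.32415 × 1.31 = $466.7846365.
27% decrease: $466.7846365 × 0.73 = $340.752784645 ≈ $340.75.

$340.75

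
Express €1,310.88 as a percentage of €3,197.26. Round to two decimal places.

€1,310.88 ÷ €3,197.26 ≈ 41.00%.

41.00%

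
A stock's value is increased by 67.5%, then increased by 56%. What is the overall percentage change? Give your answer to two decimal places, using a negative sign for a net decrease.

161.30%

A 67.5% increase multiplies by 1.675.
Then a 56% increase: 1.675 × 1.56 = 2.613.
Overall factor 2.613, i.e. 161.30%.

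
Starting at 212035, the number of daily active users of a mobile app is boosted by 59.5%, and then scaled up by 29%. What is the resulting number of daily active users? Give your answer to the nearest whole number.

436273

Each change multiplies by a factor: 1.595 × 1.29 = 2.05755.
212035 × 2.05755 = 436272.61425 ≈ 436273.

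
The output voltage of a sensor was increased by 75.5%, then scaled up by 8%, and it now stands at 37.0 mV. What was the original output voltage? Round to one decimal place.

19.5 mV

The overall multiplier applied was 1.755 × 1.08 = 1.8954.
So the original output voltage was 37.0 ÷ 1.8954 ≈ 19.5 mV.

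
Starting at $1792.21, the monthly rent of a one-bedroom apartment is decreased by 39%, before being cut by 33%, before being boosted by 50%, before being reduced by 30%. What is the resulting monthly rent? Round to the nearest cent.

After the 39% decrease: $1792.21 × 0.61 = $1093.2481.
33% decrease: $1093.2481 × 0.67 = $732.476227.
Apply the 50% increase: $732.476227 × 1.5 = $1098.7143405.
After the 30% decrease: $1098.7143405 × 0.7 = $769.10003835 ≈ $769.10.

$769.10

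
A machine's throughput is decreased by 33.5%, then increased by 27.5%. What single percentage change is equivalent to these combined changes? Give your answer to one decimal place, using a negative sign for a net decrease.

-15.2%

The combined multiplier is 0.665 × 1.275 = 0.847875.
That corresponds to a decrease of 15.2%.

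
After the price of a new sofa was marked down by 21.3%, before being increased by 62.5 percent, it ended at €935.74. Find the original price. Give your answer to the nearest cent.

€731.69

The overall multiplier applied was 0.787 × 1.625 = 1.278875.
So the original price was €935.74 ÷ 1.278875 ≈ €731.69.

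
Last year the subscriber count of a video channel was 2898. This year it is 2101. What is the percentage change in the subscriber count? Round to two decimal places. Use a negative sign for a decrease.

Change: 2101 − 2898 = -797.
Relative to the original: -797 ÷ 2898 ≈ -27.50%.

-27.50%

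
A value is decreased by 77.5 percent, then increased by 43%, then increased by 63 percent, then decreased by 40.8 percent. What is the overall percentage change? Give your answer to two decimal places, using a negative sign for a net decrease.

-68.95%

The combined multiplier is 0.225 × 1.43 × 1.63 × 0.592 = 0.31047588.
That corresponds to a decrease of 68.95%.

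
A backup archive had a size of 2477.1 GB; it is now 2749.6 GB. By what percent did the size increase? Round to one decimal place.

11.0%

Change: 2749.6 − 2477.1 = 272.5.
Relative to the original: 272.5 ÷ 2477.1 ≈ 11.0%.
So the size increased by 11.0%.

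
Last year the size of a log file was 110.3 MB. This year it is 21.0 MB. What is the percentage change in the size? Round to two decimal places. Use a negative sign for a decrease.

-80.96%

Change: 21.0 − 110.3 = -89.3.
Relative to the original: -89.3 ÷ 110.3 ≈ -80.96%.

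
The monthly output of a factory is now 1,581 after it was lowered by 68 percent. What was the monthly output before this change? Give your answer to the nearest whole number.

The overall multiplier applied was 0.32.
So the original monthly output was 1,581 ÷ 0.32 ≈ 4,941.

4,941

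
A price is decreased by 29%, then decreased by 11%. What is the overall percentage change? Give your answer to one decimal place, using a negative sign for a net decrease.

-36.8%

The combined multiplier is 0.71 × 0.89 = 0.6319.
That corresponds to a decrease of 36.8%.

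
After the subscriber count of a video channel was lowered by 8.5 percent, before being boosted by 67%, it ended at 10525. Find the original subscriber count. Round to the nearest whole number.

Undoing the 67% increase: 10525 ÷ 1.67 ≈ 6302.39521.
Undoing the 8.5% decrease: 6302.39521 ÷ 0.915 ≈ 6888.

6888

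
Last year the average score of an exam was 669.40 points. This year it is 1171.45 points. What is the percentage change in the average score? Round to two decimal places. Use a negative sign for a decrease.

75.00%

Change: 1171.45 − 669.40 = 502.05.
Relative to the original: 502.05 ÷ 669.40 = 75.00%.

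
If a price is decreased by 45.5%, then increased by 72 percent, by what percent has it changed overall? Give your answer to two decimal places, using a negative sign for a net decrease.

-6.26%

The combined multiplier is 0.545 × 1.72 = 0.9374.
That corresponds to a decrease of 6.26%.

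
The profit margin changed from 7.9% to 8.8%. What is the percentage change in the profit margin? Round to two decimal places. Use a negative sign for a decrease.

The change is 8.8 − 7.9 = 0.9 percentage points.
Relative to the original 7.9%, that is 0.9 ÷ 7.9 ≈ 11.39%.

11.39%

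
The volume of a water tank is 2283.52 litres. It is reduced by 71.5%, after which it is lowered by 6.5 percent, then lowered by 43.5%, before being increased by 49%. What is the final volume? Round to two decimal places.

512.27 litres

71.5% decrease: 2283.52 × 0.285 = 650.8032.
After the 6.5% decrease: 650.8032 × 0.935 = 608.500992.
43.5% decrease: 608.500992 × 0.565 = 343.80306048.
Apply the 49% increase: 343.80306048 × 1.49 = 512.2665601152 ≈ 512.27.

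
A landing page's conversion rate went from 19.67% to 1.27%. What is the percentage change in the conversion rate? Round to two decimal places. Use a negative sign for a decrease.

The change is 1.27 − 19.67 = -18.40 percentage points.
Relative to the original 19.67%, that is -18.40 ÷ 19.67 ≈ -93.54%.

-93.54%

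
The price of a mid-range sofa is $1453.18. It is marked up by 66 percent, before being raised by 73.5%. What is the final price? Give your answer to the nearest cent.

$4185.30

Each change multiplies by a factor: 1.66 × 1.735 = 2.8801.
$1453.18 × 2.8801 = $4185.303718 ≈ $4185.30.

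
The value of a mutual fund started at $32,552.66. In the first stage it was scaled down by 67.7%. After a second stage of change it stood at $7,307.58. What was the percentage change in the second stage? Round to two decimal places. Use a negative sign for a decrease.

-30.50%

After the first stage: $32,552.66 × 0.323 = $10514.50918.
Second-stage multiplier: $7,307.58 ÷ $10514.50918 ≈ 0.695.
That is a change of -30.50%.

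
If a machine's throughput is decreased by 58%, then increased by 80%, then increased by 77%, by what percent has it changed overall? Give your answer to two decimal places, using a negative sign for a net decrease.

33.81%

The combined multiplier is 0.42 × 1.8 × 1.77 = 1.33812.
That corresponds to an increase of 33.81%.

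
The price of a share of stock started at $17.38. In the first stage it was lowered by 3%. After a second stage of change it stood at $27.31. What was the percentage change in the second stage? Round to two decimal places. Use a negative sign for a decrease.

After the first stage: $17.38 × 0.97 = $16.8586.
Second-stage multiplier: $27.31 ÷ $16.8586 ≈ 1.619945.
That is a change of 61.99%.

61.99%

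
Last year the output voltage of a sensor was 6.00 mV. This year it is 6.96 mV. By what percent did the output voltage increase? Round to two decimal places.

16.00%

Change: 6.96 − 6.00 = 0.96.
Relative to the original: 0.96 ÷ 6.00 = 16.00%.
So the output voltage increased by 16.00%.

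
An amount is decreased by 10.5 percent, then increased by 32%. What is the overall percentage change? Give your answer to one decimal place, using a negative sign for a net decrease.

18.1%

A 10.5% decrease multiplies by 0.895.
Then a 32% increase: 0.895 × 1.32 = 1.1814.
Overall factor 1.1814, i.e. 18.1%.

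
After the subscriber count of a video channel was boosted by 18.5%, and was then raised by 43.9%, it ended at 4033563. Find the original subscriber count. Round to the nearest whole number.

Undoing the 43.9% increase: 4033563 ÷ 1.439 ≈ 2803031.966644.
Undoing the 18.5% increase: 2803031.966644 ÷ 1.185 ≈ 2365428.

2365428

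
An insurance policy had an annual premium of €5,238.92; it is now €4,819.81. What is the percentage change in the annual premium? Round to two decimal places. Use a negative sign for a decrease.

-8.00%

Change: €4,819.81 − €5,238.92 = -€419.11.
Relative to the original: -€419.11 ÷ €5,238.92 ≈ -8.00%.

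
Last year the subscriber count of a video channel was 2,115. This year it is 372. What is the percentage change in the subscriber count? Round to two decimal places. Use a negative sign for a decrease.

Change: 372 − 2,115 = -1,743.
Relative to the original: -1,743 ÷ 2,115 ≈ -82.41%.

-82.41%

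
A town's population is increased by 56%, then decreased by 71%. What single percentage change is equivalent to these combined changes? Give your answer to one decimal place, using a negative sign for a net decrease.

The combined multiplier is 1.56 × 0.29 = 0.4524.
That corresponds to a decrease of 54.8%.

-54.8%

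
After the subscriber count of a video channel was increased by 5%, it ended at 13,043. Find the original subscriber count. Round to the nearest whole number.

The overall multiplier applied was 1.05.
So the original subscriber count was 13,043 ÷ 1.05 ≈ 12,422.

12,422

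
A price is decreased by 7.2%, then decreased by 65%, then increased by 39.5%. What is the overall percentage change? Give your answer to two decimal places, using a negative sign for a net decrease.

-54.69%

The combined multiplier is 0.928 × 0.35 × 1.395 = 0.453096.
That corresponds to a decrease of 54.69%.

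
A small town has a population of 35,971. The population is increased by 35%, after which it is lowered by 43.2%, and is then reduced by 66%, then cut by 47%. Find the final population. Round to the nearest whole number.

4,970

Apply the 35% increase: 35,971 × 1.35 = 48560.85.
43.2% decrease: 48560.85 × 0.568 = 27582.5628.
Apply the 66% decrease: 27582.5628 × 0.34 = 9378.071352.
47% decrease: 9378.071352 × 0.53 = 4970.37781656 ≈ 4,970.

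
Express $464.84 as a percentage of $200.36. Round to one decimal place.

$464.84 ÷ $200.36 ≈ 232.0%.

232.0%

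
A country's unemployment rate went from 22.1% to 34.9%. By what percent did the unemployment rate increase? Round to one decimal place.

57.9%

The change is 34.9 − 22.1 = 12.8 percentage points.
Relative to the original 22.1%, that is 12.8 ÷ 22.1 ≈ 57.9%.
So the unemployment rate rose by 57.9%.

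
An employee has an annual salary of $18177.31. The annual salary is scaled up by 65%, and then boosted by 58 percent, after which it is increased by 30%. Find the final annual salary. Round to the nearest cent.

Each change multiplies by a factor: 1.65 × 1.58 × 1.3 = 3.3891.
$18177.31 × 3.3891 = $61604.721321 ≈ $61604.72.

$61604.72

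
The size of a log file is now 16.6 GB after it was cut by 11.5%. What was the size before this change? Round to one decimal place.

The overall multiplier applied was 0.885.
So the original size was 16.6 ÷ 0.885 ≈ 18.8 GB.

18.8 GB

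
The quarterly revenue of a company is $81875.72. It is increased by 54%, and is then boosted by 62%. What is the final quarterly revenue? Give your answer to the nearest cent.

Each change multiplies by a factor: 1.54 × 1.62 = 2.4948.
$81875.72 × 2.4948 = $204263.546256 ≈ $204263.55.

$204263.55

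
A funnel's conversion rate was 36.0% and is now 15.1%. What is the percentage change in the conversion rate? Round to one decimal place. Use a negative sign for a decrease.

-58.1%

The change is 15.1 − 36.0 = -20.9 percentage points.
Relative to the original 36.0%, that is -20.9 ÷ 36.0 ≈ -58.1%.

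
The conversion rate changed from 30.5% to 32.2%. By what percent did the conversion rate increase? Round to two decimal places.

5.57%

The change is 32.2 − 30.5 = 1.7 percentage points.
Relative to the original 30.5%, that is 1.7 ÷ 30.5 ≈ 5.57%.
So the conversion rate rose by 5.57%.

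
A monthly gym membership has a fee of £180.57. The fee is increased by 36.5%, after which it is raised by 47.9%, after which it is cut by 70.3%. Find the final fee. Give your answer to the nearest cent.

£108.27

Each change multiplies by a factor: 1.365 × 1.479 × 0.297 = 0.599593995.
£180.57 × 0.599593995 = £108.26868767715 ≈ £108.27.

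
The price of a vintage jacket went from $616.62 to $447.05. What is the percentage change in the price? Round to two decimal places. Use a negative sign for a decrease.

-27.50%

Change: $447.05 − $616.62 = -$169.57.
Relative to the original: -$169.57 ÷ $616.62 ≈ -27.50%.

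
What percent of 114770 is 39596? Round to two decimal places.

39596 ÷ 114770 ≈ 34.50%.

34.50%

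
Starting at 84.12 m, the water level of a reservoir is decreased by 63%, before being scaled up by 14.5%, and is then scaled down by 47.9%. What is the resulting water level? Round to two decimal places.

Each change multiplies by a factor: 0.37 × 1.145 × 0.521 = 0.22072165.
84.12 × 0.22072165 = 18.567105198 ≈ 18.57.

18.57 m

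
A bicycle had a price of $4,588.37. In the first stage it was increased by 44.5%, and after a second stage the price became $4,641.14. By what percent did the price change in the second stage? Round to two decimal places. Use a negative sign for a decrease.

After the first stage: $4,588.37 × 1.445 = $6630.19465.
Second-stage multiplier: $4,641.14 ÷ $6630.19465 ≈ 0.700001.
That is a change of -30.00%.

-30.00%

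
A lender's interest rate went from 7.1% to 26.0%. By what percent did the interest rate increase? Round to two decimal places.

266.20%

The change is 26.0 − 7.1 = 18.9 percentage points.
Relative to the original 7.1%, that is 18.9 ÷ 7.1 ≈ 266.20%.
So the interest rate rose by 266.20%.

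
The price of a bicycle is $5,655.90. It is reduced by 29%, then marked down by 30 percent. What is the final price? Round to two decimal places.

Each change multiplies by a factor: 0.71 × 0.7 = 0.497.
$5,655.90 × 0.497 = $2810.9823 ≈ $2,810.98.

$2,810.98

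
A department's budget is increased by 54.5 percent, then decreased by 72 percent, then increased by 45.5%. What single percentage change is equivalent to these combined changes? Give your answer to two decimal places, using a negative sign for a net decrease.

-37.06%

The combined multiplier is 1.545 × 0.28 × 1.455 = 0.629433.
That corresponds to a decrease of 37.06%.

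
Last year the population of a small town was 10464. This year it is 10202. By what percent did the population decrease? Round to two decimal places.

Change: 10202 − 10464 = -262.
Relative to the original: -262 ÷ 10464 ≈ -2.50%.
So the population decreased by 2.50%.

2.50%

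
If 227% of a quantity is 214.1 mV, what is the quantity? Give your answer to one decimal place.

214.1 mV ÷ 2.27 ≈ 94.3 mV.

94.3 mV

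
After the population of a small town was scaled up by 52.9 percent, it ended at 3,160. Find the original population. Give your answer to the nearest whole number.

2,067

The overall multiplier applied was 1.529.
So the original population was 3,160 ÷ 1.529 ≈ 2,067.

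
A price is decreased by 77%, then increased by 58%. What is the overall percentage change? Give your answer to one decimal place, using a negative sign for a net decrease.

The combined multiplier is 0.23 × 1.58 = 0.3634.
That corresponds to a decrease of 63.7%.

-63.7%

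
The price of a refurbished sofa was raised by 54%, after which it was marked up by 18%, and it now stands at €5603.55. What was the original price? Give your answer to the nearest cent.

The overall multiplier applied was 1.54 × 1.18 = 1.8172.
So the original price was €5603.55 ÷ 1.8172 ≈ €3083.62.

€3083.62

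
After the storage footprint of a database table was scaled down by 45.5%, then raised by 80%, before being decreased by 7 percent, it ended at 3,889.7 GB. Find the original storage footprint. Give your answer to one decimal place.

The overall multiplier applied was 0.545 × 1.8 × 0.93 = 0.91233.
So the original storage footprint was 3,889.7 ÷ 0.91233 ≈ 4,263.5 GB.

4,263.5 GB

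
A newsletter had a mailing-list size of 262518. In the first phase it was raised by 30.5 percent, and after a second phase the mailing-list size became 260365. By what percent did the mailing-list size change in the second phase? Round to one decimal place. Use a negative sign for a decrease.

After the first phase: 262518 × 1.305 = 342585.99.
Second-phase multiplier: 260365 ÷ 342585.99 ≈ 0.76.
That is a change of -24.0%.

-24.0%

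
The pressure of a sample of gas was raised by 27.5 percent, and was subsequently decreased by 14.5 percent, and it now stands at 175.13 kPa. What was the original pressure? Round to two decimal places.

160.65 kPa

The overall multiplier applied was 1.275 × 0.855 = 1.090125.
So the original pressure was 175.13 ÷ 1.090125 ≈ 160.65 kPa.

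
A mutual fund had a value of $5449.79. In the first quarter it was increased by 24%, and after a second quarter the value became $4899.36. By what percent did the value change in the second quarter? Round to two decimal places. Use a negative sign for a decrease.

-27.50%

After the first quarter: $5449.79 × 1.24 = $6757.7396.
Second-quarter multiplier: $4899.36 ÷ $6757.7396 ≈ 0.725.
That is a change of -27.50%.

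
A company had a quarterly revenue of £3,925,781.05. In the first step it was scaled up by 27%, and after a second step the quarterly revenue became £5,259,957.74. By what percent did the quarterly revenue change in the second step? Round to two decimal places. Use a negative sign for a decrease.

After the first step: £3,925,781.05 × 1.27 = £4985741.9335.
Second-step multiplier: £5,259,957.74 ÷ £4985741.9335 ≈ 1.055.
That is a change of 5.50%.

5.50%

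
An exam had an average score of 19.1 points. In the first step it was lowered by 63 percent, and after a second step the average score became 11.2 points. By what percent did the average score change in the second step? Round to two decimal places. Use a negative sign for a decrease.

58.48%

After the first step: 19.1 × 0.37 = 7.067.
Second-step multiplier: 11.2 ÷ 7.067 ≈ 1.584831.
That is a change of 58.48%.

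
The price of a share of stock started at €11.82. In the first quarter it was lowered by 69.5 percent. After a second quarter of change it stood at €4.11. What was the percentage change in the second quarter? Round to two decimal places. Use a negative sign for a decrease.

After the first quarter: €11.82 × 0.305 = €3.6051.
Second-quarter multiplier: €4.11 ÷ €3.6051 ≈ 1.140052.
That is a change of 14.01%.

14.01%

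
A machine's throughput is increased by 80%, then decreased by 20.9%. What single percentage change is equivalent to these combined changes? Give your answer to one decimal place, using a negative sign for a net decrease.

42.4%

An 80% increase multiplies by 1.8.
Then a 20.9% decrease: 1.8 × 0.791 = 1.4238.
Overall factor 1.4238, i.e. 42.4%.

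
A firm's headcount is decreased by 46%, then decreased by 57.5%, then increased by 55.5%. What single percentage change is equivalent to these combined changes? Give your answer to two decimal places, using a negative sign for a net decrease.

-64.31%

A 46% decrease multiplies by 0.54.
Then a 57.5% decrease: 0.54 × 0.425 = 0.2295.
Then a 55.5% increase: 0.2295 × 1.555 = 0.3568725.
Overall factor 0.3568725, i.e. -64.31%.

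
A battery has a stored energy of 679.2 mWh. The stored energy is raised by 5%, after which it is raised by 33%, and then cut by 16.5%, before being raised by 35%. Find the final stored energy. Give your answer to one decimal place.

1069.2 mWh

Each change multiplies by a factor: 1.05 × 1.33 × 0.835 × 1.35 = 1.574204625.
679.2 × 1.574204625 = 1069.1997813 ≈ 1069.2.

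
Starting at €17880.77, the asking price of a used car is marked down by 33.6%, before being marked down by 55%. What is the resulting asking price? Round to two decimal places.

Apply the 33.6% decrease: €17880.77 × 0.664 = €11872.83128.
After the 55% decrease: €11872.83128 × 0.45 = €5342.774076 ≈ €5342.77.

€5342.77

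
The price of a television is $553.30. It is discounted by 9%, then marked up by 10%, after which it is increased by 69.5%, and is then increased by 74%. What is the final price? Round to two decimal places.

Each change multiplies by a factor: 0.91 × 1.1 × 1.695 × 1.74 = 2.9522493.
$553.30 × 2.9522493 = $1633.47953769 ≈ $1633.48.

$1633.48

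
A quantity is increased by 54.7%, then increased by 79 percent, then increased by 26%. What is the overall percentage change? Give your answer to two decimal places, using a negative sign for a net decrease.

248.91%

A 54.7% increase multiplies by 1.547.
Then a 79% increase: 1.547 × 1.79 = 2.76913.
Then a 26% increase: 2.76913 × 1.26 = 3.4891038.
Overall factor 3.4891038, i.e. 248.91%.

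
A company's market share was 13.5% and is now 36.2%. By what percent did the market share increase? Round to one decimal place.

168.1%

The change is 36.2 − 13.5 = 22.7 percentage points.
Relative to the original 13.5%, that is 22.7 ÷ 13.5 ≈ 168.1%.
So the market share rose by 168.1%.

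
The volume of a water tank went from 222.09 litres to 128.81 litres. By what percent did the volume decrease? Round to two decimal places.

42.00%

Change: 128.81 − 222.09 = -93.28.
Relative to the original: -93.28 ÷ 222.09 ≈ -42.00%.
So the volume decreased by 42.00%.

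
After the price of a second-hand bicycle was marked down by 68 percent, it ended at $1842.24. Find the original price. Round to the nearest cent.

$5757.00

The overall multiplier applied was 0.32.
So the original price was $1842.24 ÷ 0.32 = $5757.00.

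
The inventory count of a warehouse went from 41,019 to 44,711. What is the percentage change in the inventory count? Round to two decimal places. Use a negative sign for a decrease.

9.00%

Change: 44,711 − 41,019 = 3,692.
Relative to the original: 3,692 ÷ 41,019 ≈ 9.00%.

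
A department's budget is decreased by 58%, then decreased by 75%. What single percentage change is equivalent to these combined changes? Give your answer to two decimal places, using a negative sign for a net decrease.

A 58% decrease multiplies by 0.42.
Then a 75% decrease: 0.42 × 0.25 = 0.105.
Overall factor 0.105, i.e. -89.50%.

-89.50%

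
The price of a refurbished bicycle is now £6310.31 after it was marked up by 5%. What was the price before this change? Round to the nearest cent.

£6009.82

The overall multiplier applied was 1.05.
So the original price was £6310.31 ÷ 1.05 ≈ £6009.82.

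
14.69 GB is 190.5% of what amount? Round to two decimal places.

14.69 GB ÷ 1.905 ≈ 7.71 GB.

7.71 GB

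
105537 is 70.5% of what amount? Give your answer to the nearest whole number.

149698

105537 ÷ 0.705 ≈ 149698.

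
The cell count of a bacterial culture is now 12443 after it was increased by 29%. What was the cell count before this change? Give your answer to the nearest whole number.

The overall multiplier applied was 1.29.
So the original cell count was 12443 ÷ 1.29 ≈ 9646.

9646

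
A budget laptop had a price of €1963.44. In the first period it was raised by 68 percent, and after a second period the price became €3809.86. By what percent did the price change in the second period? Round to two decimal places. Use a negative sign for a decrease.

After the first period: €1963.44 × 1.68 = €3298.5792.
Second-period multiplier: €3809.86 ÷ €3298.5792 ≈ 1.155.
That is a change of 15.50%.

15.50%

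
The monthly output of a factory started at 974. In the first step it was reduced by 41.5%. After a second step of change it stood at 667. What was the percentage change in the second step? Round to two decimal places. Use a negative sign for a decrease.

17.06%

After the first step: 974 × 0.585 = 569.79.
Second-step multiplier: 667 ÷ 569.79 ≈ 1.170607.
That is a change of 17.06%.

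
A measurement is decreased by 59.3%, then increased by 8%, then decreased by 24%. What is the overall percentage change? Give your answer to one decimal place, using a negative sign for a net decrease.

A 59.3% decrease multiplies by 0.407.
Then an 8% increase: 0.407 × 1.08 = 0.43956.
Then a 24% decrease: 0.43956 × 0.76 = 0.3340656.
Overall factor 0.3340656, i.e. -66.6%.

-66.6%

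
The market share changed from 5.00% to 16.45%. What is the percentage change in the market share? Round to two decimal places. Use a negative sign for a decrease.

The change is 16.45 − 5.00 = 11.45 percentage points.
Relative to the original 5.00%, that is 11.45 ÷ 5.00 = 229.00%.

229.00%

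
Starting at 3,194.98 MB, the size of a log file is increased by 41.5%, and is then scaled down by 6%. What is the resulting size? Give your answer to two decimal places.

41.5% increase: 3,194.98 × 1.415 = 4520.8967.
6% decrease: 4520.8967 × 0.94 = 4249.642898 ≈ 4,249.64.

4,249.64 MB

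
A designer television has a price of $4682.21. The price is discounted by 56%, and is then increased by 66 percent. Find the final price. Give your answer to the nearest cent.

$3419.89

Apply the 56% decrease: $4682.21 × 0.44 = $2060.1724.
Apply the 66% increase: $2060.1724 × 1.66 = $3419.886184 ≈ $3419.89.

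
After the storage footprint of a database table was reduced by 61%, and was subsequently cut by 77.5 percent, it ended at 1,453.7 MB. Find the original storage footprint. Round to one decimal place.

The overall multiplier applied was 0.39 × 0.225 = 0.08775.
So the original storage footprint was 1,453.7 ÷ 0.08775 ≈ 16,566.4 MB.

16,566.4 MB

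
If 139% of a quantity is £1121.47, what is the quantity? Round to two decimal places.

£1121.47 ÷ 1.39 ≈ £806.81.

£806.81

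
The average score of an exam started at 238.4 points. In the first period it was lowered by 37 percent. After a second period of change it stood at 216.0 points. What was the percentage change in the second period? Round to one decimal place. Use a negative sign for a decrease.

After the first period: 238.4 × 0.63 = 150.192.
Second-period multiplier: 216.0 ÷ 150.192 ≈ 1.43816.
That is a change of 43.8%.

43.8%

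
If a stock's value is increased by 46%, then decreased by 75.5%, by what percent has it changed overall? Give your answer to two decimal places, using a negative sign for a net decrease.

The combined multiplier is 1.46 × 0.245 = 0.3577.
That corresponds to a decrease of 64.23%.

-64.23%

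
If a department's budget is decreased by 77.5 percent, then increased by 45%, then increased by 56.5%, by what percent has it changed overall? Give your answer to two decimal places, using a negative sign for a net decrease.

The combined multiplier is 0.225 × 1.45 × 1.565 = 0.51058125.
That corresponds to a decrease of 48.94%.

-48.94%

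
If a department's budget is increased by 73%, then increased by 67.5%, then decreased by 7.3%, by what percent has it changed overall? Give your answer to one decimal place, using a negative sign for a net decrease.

A 73% increase multiplies by 1.73.
Then a 67.5% increase: 1.73 × 1.675 = 2.89775.
Then a 7.3% decrease: 2.89775 × 0.927 = 2.68621425.
Overall factor 2.68621425, i.e. 168.6%.

168.6%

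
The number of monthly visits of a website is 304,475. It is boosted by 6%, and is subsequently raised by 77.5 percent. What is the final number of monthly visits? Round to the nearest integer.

Each change multiplies by a factor: 1.06 × 1.775 = 1.8815.
304,475 × 1.8815 = 572869.7125 ≈ 572,870.

572,870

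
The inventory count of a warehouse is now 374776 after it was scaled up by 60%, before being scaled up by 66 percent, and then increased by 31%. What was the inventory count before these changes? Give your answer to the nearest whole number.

107714

The overall multiplier applied was 1.6 × 1.66 × 1.31 = 3.47936.
So the original inventory count was 374776 ÷ 3.47936 ≈ 107714.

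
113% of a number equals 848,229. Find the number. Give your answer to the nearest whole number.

848,229 ÷ 1.13 ≈ 750,645.

750,645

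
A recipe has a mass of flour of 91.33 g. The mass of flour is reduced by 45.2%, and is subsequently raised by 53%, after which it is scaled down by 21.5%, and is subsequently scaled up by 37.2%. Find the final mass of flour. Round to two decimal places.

After the 45.2% decrease: 91.33 × 0.548 = 50.04884.
53% increase: 50.04884 × 1.53 = 76.5747252.
Apply the 21.5% decrease: 76.5747252 × 0.785 = 60.111159282.
Apply the 37.2% increase: 60.111159282 × 1.372 = 82.472510534904 ≈ 82.47.

82.47 g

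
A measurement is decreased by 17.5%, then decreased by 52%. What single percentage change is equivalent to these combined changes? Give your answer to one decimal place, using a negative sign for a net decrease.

A 17.5% decrease multiplies by 0.825.
Then a 52% decrease: 0.825 × 0.48 = 0.396.
Overall factor 0.396, i.e. -60.4%.

-60.4%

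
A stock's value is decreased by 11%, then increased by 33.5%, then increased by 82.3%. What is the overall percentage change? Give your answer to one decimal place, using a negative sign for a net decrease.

An 11% decrease multiplies by 0.89.
Then a 33.5% increase: 0.89 × 1.335 = 1.18815.
Then an 82.3% increase: 1.18815 × 1.823 = 2.16599745.
Overall factor 2.16599745, i.e. 116.6%.

116.6%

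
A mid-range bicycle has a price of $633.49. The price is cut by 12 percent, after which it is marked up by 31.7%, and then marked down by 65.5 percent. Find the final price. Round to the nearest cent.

$253.30

Apply the 12% decrease: $633.49 × 0.88 = $557.4712.
31.7% increase: $557.4712 × 1.317 = $734.1895704.
After the 65.5% decrease: $734.1895704 × 0.345 = $253.295401788 ≈ $253.30.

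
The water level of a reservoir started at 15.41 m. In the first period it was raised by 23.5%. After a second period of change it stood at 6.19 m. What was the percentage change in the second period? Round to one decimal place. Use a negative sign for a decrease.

After the first period: 15.41 × 1.235 = 19.03135.
Second-period multiplier: 6.19 ÷ 19.03135 ≈ 0.32525.
That is a change of -67.5%.

-67.5%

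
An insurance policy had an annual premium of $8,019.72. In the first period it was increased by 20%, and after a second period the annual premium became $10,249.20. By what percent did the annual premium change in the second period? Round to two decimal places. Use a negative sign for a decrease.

6.50%

After the first period: $8,019.72 × 1.2 = $9623.664.
Second-period multiplier: $10,249.20 ÷ $9623.664 ≈ 1.065.
That is a change of 6.50%.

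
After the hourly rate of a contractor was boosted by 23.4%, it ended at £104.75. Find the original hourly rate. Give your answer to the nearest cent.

£84.89

The overall multiplier applied was 1.234.
So the original hourly rate was £104.75 ÷ 1.234 ≈ £84.89.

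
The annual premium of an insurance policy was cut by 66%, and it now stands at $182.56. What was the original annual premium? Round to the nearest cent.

The overall multiplier applied was 0.34.
So the original annual premium was $182.56 ÷ 0.34 ≈ $536.94.

$536.94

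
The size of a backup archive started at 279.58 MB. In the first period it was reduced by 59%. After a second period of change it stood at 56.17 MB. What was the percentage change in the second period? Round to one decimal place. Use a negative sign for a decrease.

After the first period: 279.58 × 0.41 = 114.6278.
Second-period multiplier: 56.17 ÷ 114.6278 ≈ 0.49002.
That is a change of -51.0%.

-51.0%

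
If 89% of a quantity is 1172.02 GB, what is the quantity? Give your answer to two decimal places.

1316.88 GB

1172.02 GB ÷ 0.89 ≈ 1316.88 GB.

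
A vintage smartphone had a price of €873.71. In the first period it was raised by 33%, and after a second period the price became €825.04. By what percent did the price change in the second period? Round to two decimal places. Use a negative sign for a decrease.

-29.00%

After the first period: €873.71 × 1.33 = €1162.0343.
Second-period multiplier: €825.04 ÷ €1162.0343 ≈ 0.709996.
That is a change of -29.00%.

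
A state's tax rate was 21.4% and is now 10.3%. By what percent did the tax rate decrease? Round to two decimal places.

The change is 10.3 − 21.4 = -11.1 percentage points.
Relative to the original 21.4%, that is -11.1 ÷ 21.4 ≈ -51.87%.
So the tax rate fell by 51.87%.

51.87%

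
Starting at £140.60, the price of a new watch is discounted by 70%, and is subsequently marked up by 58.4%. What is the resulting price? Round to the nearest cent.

Each change multiplies by a factor: 0.3 × 1.584 = 0.4752.
£140.60 × 0.4752 = £66.81312 ≈ £66.81.

£66.81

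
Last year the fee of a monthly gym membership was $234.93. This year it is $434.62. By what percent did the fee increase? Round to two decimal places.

Change: $434.62 − $234.93 = $199.69.
Relative to the original: $199.69 ÷ $234.93 ≈ 85.00%.
So the fee increased by 85.00%.

85.00%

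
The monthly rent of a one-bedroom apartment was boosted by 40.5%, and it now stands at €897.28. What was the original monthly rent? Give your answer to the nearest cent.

The overall multiplier applied was 1.405.
So the original monthly rent was €897.28 ÷ 1.405 ≈ €638.63.

€638.63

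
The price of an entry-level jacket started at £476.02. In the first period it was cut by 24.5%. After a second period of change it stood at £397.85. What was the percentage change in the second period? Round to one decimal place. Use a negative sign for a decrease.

10.7%

After the first period: £476.02 × 0.755 = £359.3951.
Second-period multiplier: £397.85 ÷ £359.3951 ≈ 1.107.
That is a change of 10.7%.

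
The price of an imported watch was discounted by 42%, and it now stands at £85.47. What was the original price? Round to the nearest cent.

The overall multiplier applied was 0.58.
So the original price was £85.47 ÷ 0.58 ≈ £147.36.

£147.36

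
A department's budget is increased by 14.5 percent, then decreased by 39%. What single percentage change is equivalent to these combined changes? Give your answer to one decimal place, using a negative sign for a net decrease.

The combined multiplier is 1.145 × 0.61 = 0.69845.
That corresponds to a decrease of 30.2%.

-30.2%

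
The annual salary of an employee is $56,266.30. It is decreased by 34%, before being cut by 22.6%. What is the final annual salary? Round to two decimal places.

$28,743.08

Each change multiplies by a factor: 0.66 × 0.774 = 0.51084.
$56,266.30 × 0.51084 = $28743.076692 ≈ $28,743.08.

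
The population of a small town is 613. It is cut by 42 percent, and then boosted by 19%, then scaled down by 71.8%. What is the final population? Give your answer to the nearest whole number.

Each change multiplies by a factor: 0.58 × 1.19 × 0.282 = 0.1946364.
613 × 0.1946364 = 119.3121132 ≈ 119.

119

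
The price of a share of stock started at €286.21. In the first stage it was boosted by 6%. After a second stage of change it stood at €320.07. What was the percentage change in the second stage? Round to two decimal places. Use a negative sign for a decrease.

After the first stage: €286.21 × 1.06 = €303.3826.
Second-stage multiplier: €320.07 ÷ €303.3826 ≈ 1.055004.
That is a change of 5.50%.

5.50%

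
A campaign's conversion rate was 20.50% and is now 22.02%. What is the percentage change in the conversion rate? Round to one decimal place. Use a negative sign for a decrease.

The change is 22.02 − 20.50 = 1.52 percentage points.
Relative to the original 20.50%, that is 1.52 ÷ 20.50 ≈ 7.4%.

7.4%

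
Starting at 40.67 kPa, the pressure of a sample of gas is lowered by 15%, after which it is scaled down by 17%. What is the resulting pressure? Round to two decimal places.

Each change multiplies by a factor: 0.85 × 0.83 = 0.7055.
40.67 × 0.7055 = 28.692685 ≈ 28.69.

28.69 kPa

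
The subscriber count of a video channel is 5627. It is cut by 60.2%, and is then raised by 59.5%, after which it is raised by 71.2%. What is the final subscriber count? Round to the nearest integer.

6115

After the 60.2% decrease: 5627 × 0.398 = 2239.546.
Apply the 59.5% increase: 2239.546 × 1.595 = 3572.07587.
71.2% increase: 3572.07587 × 1.712 = 6115.39388944 ≈ 6115.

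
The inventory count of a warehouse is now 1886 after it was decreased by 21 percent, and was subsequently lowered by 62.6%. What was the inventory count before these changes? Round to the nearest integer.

6383

The overall multiplier applied was 0.79 × 0.374 = 0.29546.
So the original inventory count was 1886 ÷ 0.29546 ≈ 6383.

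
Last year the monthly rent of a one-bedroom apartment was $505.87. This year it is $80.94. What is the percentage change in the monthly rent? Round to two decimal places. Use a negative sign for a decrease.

Change: $80.94 − $505.87 = -$424.93.
Relative to the original: -$424.93 ÷ $505.87 ≈ -84.00%.

-84.00%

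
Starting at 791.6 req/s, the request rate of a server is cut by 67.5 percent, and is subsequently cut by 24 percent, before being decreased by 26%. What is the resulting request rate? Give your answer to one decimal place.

144.7 req/s

Each change multiplies by a factor: 0.325 × 0.76 × 0.74 = 0.18278.
791.6 × 0.18278 = 144.688648 ≈ 144.7.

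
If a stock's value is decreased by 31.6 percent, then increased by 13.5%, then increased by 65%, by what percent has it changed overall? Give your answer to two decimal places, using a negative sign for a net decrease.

28.10%

The combined multiplier is 0.684 × 1.135 × 1.65 = 1.280961.
That corresponds to an increase of 28.10%.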